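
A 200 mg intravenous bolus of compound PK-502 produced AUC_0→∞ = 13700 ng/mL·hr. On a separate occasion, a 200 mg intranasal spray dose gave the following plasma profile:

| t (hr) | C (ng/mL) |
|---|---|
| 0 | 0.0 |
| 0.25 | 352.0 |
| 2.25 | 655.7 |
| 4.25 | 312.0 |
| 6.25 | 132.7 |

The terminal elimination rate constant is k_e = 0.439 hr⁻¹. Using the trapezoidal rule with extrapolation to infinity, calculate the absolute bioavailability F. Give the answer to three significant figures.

Trapezoidal AUC_0→6.25 (intranasal spray):
  [0→0.25]: (0.0+352.0)/2 × 0.25 = 44.0
  [0.25→2.25]: (352.0+655.7)/2 × 2 = 1007.7
  [2.25→4.25]: (655.7+312.0)/2 × 2 = 967.7
  [4.25→6.25]: (312.0+132.7)/2 × 2 = 444.7
  Sum = 2464.1 ng/mL·hr
Tail: C_last/k_e = 132.7/0.439 = 302.278
AUC_0→∞ (intranasal spray) = 2464.1 + 302.278 = 2766.378 ng/mL·hr
F = (AUC_ev/D_ev)/(AUC_iv/D_iv) = (2766.378/200)/(13700/200) = 13.83189/68.5 = 0.2019

F = 0.202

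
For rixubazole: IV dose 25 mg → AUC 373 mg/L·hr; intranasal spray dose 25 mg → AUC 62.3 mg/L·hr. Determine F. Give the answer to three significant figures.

F = (AUC_ev / D_ev) / (AUC_iv / D_iv)
  = (62.3/25) / (373/25)
  = 2.492 / 14.92 = 0.1670

F = 0.167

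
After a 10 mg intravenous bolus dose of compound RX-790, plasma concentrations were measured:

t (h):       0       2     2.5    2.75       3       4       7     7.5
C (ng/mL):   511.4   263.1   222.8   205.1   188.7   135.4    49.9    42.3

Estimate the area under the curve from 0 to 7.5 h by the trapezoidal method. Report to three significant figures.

AUC = 1460 ng/mL·h

Trapezoidal AUC_0→7.5:
  [0→2]: (511.4+263.1)/2 × 2 = 774.5
  [2→2.5]: (263.1+222.8)/2 × 0.5 = 121.475
  [2.5→2.75]: (222.8+205.1)/2 × 0.25 = 53.4875
  [2.75→3]: (205.1+188.7)/2 × 0.25 = 49.225
  [3→4]: (188.7+135.4)/2 × 1 = 162.05
  [4→7]: (135.4+49.9)/2 × 3 = 277.95
  [7→7.5]: (49.9+42.3)/2 × 0.5 = 23.05
  Sum = 1461.7375 ng/mL·h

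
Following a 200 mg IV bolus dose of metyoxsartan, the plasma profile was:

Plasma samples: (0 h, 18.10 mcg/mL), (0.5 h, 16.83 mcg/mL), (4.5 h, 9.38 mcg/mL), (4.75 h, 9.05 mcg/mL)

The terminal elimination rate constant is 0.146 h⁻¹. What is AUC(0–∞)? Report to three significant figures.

Trapezoidal AUC_0→4.75:
  [0→0.5]: (18.10+16.83)/2 × 0.5 = 8.7325
  [0.5→4.5]: (16.83+9.38)/2 × 4 = 52.42
  [4.5→4.75]: (9.38+9.05)/2 × 0.25 = 2.30375
  Sum = 63.45625 mcg/mL·h
Extrapolated tail: C_last / k_e = 9.05 / 0.146 = 61.986
AUC_0→∞ = 63.45625 + 61.986 = 125.44225 mcg/mL·h

AUC = 125 mcg/mL·h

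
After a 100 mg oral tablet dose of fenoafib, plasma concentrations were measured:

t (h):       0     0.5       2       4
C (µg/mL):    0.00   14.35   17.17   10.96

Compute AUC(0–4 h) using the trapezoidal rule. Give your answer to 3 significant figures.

AUC = 55.4 µg/mL·h

Trapezoidal AUC_0→4:
  [0→0.5]: (0.00+14.35)/2 × 0.5 = 3.5875
  [0.5→2]: (14.35+17.17)/2 × 1.5 = 23.64
  [2→4]: (17.17+10.96)/2 × 2 = 28.13
  Sum = 55.3575 µg/mL·h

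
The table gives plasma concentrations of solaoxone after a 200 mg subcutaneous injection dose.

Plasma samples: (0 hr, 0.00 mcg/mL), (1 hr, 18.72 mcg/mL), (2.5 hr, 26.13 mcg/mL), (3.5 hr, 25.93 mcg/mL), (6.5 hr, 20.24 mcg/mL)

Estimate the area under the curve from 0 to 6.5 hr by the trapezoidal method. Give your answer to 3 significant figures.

AUC = 138 mcg/mL·hr

Trapezoidal AUC_0→6.5:
  [0→1]: (0.00+18.72)/2 × 1 = 9.36
  [1→2.5]: (18.72+26.13)/2 × 1.5 = 33.6375
  [2.5→3.5]: (26.13+25.93)/2 × 1 = 26.03
  [3.5→6.5]: (25.93+20.24)/2 × 3 = 69.255
  Sum = 138.2825 mcg/mL·hr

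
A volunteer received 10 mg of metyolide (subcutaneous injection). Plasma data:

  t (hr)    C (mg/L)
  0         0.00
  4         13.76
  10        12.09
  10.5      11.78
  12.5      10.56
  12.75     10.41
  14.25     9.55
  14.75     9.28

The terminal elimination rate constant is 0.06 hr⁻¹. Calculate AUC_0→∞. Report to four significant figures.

AUC = 310.3 mg/L·hr

Trapezoidal AUC_0→14.75:
  [0→4]: (0.00+13.76)/2 × 4 = 27.52
  [4→10]: (13.76+12.09)/2 × 6 = 77.55
  [10→10.5]: (12.09+11.78)/2 × 0.5 = 5.9675
  [10.5→12.5]: (11.78+10.56)/2 × 2 = 22.34
  [12.5→12.75]: (10.56+10.41)/2 × 0.25 = 2.62125
  [12.75→14.25]: (10.41+9.55)/2 × 1.5 = 14.97
  [14.25→14.75]: (9.55+9.28)/2 × 0.5 = 4.7075
  Sum = 155.67625 mg/L·hr
Extrapolated tail: C_last / k_e = 9.28 / 0.06 = 154.667
AUC_0→∞ = 155.67625 + 154.667 = 310.34325 mg/L·hr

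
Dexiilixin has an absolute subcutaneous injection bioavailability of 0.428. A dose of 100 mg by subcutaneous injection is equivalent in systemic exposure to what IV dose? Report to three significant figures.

D_iv = 42.8 mg

Systemic exposure from an extravascular dose = F × D_ev, so the equivalent IV dose is F × D_ev.
D_iv = F × D_ev = 0.428 × 100 = 42.8 mg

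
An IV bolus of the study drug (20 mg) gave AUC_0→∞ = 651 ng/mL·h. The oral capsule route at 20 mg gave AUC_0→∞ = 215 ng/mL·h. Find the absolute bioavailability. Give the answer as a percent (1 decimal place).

F = (AUC_ev / D_ev) / (AUC_iv / D_iv)
  = (215/20) / (651/20)
  = 10.75 / 32.55 = 0.3303
  = 33.03%

F = 33.0%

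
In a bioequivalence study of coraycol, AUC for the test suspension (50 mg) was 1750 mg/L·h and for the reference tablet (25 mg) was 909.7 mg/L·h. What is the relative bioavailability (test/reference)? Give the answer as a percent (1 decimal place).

F_rel = 96.2%

F_rel = (AUC_test/D_test) / (AUC_ref/D_ref)
      = (1750/50) / (909.7/25)
      = 35 / 36.388 = 0.9619 = 96.19%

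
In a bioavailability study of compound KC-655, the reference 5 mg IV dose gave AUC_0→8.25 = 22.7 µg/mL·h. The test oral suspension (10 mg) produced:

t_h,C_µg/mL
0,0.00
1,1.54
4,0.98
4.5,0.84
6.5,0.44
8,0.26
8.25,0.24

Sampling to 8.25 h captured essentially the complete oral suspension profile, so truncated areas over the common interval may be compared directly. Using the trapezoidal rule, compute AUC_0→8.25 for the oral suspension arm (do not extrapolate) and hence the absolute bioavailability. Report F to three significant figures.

Trapezoidal AUC_0→8.25 (oral suspension):
  [0→1]: (0.00+1.54)/2 × 1 = 0.77
  [1→4]: (1.54+0.98)/2 × 3 = 3.78
  [4→4.5]: (0.98+0.84)/2 × 0.5 = 0.455
  [4.5→6.5]: (0.84+0.44)/2 × 2 = 1.28
  [6.5→8]: (0.44+0.26)/2 × 1.5 = 0.525
  [8→8.25]: (0.26+0.24)/2 × 0.25 = 0.0625
  Sum = 6.8725 µg/mL·h
F = (AUC_ev/D_ev)/(AUC_iv/D_iv) = (6.8725/10)/(22.7/5) = 0.68725/4.54 = 0.1514

F = 0.151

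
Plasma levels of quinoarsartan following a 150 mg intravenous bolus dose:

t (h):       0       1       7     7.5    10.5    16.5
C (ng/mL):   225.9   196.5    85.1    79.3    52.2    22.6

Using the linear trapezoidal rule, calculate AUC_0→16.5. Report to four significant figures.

AUC = 1519 ng/mL·h

Trapezoidal AUC_0→16.5:
  [0→1]: (225.9+196.5)/2 × 1 = 211.2
  [1→7]: (196.5+85.1)/2 × 6 = 844.8
  [7→7.5]: (85.1+79.3)/2 × 0.5 = 41.1
  [7.5→10.5]: (79.3+52.2)/2 × 3 = 197.25
  [10.5→16.5]: (52.2+22.6)/2 × 6 = 224.4
  Sum = 1518.75 ng/mL·h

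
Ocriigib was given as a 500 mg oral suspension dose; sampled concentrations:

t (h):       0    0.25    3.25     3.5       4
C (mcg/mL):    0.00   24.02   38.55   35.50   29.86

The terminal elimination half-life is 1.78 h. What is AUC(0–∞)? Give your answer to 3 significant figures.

Trapezoidal AUC_0→4:
  [0→0.25]: (0.00+24.02)/2 × 0.25 = 3.0025
  [0.25→3.25]: (24.02+38.55)/2 × 3 = 93.855
  [3.25→3.5]: (38.55+35.50)/2 × 0.25 = 9.25625
  [3.5→4]: (35.50+29.86)/2 × 0.5 = 16.34
  Sum = 122.45375 mcg/mL·h
k_e = ln2 / t½ = 0.693147 / 1.78 = 0.3894 h^-1
Extrapolated tail: C_last / k_e = 29.86 / 0.3894 = 76.682
AUC_0→∞ = 122.45375 + 76.682 = 199.13575 mcg/mL·h

AUC = 199 mcg/mL·h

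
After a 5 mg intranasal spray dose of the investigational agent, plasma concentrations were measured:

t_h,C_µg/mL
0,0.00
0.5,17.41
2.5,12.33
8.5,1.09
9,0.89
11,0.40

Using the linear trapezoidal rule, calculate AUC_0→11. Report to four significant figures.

AUC = 76.14 µg/mL·h

Trapezoidal AUC_0→11:
  [0→0.5]: (0.00+17.41)/2 × 0.5 = 4.3525
  [0.5→2.5]: (17.41+12.33)/2 × 2 = 29.74
  [2.5→8.5]: (12.33+1.09)/2 × 6 = 40.26
  [8.5→9]: (1.09+0.89)/2 × 0.5 = 0.495
  [9→11]: (0.89+0.40)/2 × 2 = 1.29
  Sum = 76.1375 µg/mL·h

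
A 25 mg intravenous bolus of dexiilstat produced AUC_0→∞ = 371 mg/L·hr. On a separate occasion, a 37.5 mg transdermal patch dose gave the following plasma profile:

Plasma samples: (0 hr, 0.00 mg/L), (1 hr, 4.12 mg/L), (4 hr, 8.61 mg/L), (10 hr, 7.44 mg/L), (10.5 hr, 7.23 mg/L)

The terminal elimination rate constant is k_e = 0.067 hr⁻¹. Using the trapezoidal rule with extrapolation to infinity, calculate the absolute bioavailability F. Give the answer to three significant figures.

Trapezoidal AUC_0→10.5 (transdermal patch):
  [0→1]: (0.00+4.12)/2 × 1 = 2.06
  [1→4]: (4.12+8.61)/2 × 3 = 19.095
  [4→10]: (8.61+7.44)/2 × 6 = 48.15
  [10→10.5]: (7.44+7.23)/2 × 0.5 = 3.6675
  Sum = 72.9725 mg/L·hr
Tail: C_last/k_e = 7.23/0.067 = 107.910
AUC_0→∞ (transdermal patch) = 72.9725 + 107.910 = 180.8825 mg/L·hr
F = (AUC_ev/D_ev)/(AUC_iv/D_iv) = (180.8825/37.5)/(371/25) = 4.82353/14.84 = 0.3250

F = 0.325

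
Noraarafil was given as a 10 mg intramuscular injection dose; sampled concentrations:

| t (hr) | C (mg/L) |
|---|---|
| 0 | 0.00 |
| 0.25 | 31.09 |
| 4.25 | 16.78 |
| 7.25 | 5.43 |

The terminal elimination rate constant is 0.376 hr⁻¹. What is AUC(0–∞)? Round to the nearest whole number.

AUC = 147 mg/L·hr

Trapezoidal AUC_0→7.25:
  [0→0.25]: (0.00+31.09)/2 × 0.25 = 3.88625
  [0.25→4.25]: (31.09+16.78)/2 × 4 = 95.74
  [4.25→7.25]: (16.78+5.43)/2 × 3 = 33.315
  Sum = 132.94125 mg/L·hr
Extrapolated tail: C_last / k_e = 5.43 / 0.376 = 14.441
AUC_0→∞ = 132.94125 + 14.441 = 147.38225 mg/L·hr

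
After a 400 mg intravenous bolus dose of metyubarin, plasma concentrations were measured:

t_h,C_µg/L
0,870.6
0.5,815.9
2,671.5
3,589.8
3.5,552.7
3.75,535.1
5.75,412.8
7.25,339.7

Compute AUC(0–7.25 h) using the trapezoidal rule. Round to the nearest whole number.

AUC = 4102 µg/L·h

Trapezoidal AUC_0→7.25:
  [0→0.5]: (870.6+815.9)/2 × 0.5 = 421.625
  [0.5→2]: (815.9+671.5)/2 × 1.5 = 1115.55
  [2→3]: (671.5+589.8)/2 × 1 = 630.65
  [3→3.5]: (589.8+552.7)/2 × 0.5 = 285.625
  [3.5→3.75]: (552.7+535.1)/2 × 0.25 = 135.975
  [3.75→5.75]: (535.1+412.8)/2 × 2 = 947.9
  [5.75→7.25]: (412.8+339.7)/2 × 1.5 = 564.375
  Sum = 4101.7 µg/L·h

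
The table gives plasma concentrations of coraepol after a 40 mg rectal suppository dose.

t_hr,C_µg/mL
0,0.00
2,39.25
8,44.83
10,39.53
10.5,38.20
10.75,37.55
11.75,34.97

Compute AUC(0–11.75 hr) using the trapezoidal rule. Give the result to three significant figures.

Trapezoidal AUC_0→11.75:
  [0→2]: (0.00+39.25)/2 × 2 = 39.25
  [2→8]: (39.25+44.83)/2 × 6 = 252.24
  [8→10]: (44.83+39.53)/2 × 2 = 84.36
  [10→10.5]: (39.53+38.20)/2 × 0.5 = 19.4325
  [10.5→10.75]: (38.20+37.55)/2 × 0.25 = 9.46875
  [10.75→11.75]: (37.55+34.97)/2 × 1 = 36.26
  Sum = 441.01125 µg/mL·hr

AUC = 441 µg/mL·hr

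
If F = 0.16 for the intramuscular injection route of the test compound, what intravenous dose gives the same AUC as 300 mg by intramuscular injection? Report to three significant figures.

Systemic exposure from an extravascular dose = F × D_ev, so the equivalent IV dose is F × D_ev.
D_iv = F × D_ev = 0.16 × 300 = 48 mg

D_iv = 48.0 mg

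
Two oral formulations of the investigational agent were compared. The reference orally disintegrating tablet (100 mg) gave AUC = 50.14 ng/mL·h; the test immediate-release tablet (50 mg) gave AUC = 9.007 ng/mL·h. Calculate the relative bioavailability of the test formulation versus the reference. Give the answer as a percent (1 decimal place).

F_rel = (AUC_test/D_test) / (AUC_ref/D_ref)
      = (9.007/50) / (50.14/100)
      = 0.18014 / 0.5014 = 0.3593 = 35.93%

F_rel = 35.9%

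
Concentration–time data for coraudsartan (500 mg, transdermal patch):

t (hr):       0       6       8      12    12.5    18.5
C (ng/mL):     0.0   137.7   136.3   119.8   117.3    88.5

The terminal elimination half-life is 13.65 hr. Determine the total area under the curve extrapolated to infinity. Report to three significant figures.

AUC = 3620 ng/mL·hr

Trapezoidal AUC_0→18.5:
  [0→6]: (0.0+137.7)/2 × 6 = 413.1
  [6→8]: (137.7+136.3)/2 × 2 = 274.0
  [8→12]: (136.3+119.8)/2 × 4 = 512.2
  [12→12.5]: (119.8+117.3)/2 × 0.5 = 59.275
  [12.5→18.5]: (117.3+88.5)/2 × 6 = 617.4
  Sum = 1875.975 ng/mL·hr
k_e = ln2 / t½ = 0.693147 / 13.65 = 0.0508 hr^-1
Extrapolated tail: C_last / k_e = 88.5 / 0.0508 = 1742.126
AUC_0→∞ = 1875.975 + 1742.126 = 3618.101 ng/mL·hr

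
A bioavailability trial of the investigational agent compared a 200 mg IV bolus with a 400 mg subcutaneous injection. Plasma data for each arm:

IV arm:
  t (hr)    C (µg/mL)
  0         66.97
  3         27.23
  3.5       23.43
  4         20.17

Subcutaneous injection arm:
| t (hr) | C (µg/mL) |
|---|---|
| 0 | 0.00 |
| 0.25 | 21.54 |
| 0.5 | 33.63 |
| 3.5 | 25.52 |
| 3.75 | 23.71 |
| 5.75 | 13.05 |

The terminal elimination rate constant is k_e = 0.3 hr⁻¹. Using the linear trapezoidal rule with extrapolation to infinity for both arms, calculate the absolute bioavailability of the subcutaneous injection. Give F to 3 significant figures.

F = 0.398

Trapezoidal AUC_0→4 (IV):
  [0→3]: (66.97+27.23)/2 × 3 = 141.3
  [3→3.5]: (27.23+23.43)/2 × 0.5 = 12.665
  [3.5→4]: (23.43+20.17)/2 × 0.5 = 10.9
  Sum = 164.865 µg/mL·hr
IV tail: 20.17/0.3 = 67.233; AUC_iv,0→∞ = 164.865 + 67.233 = 232.098 µg/mL·hr
Trapezoidal AUC_0→5.75 (subcutaneous injection):
  [0→0.25]: (0.00+21.54)/2 × 0.25 = 2.6925
  [0.25→0.5]: (21.54+33.63)/2 × 0.25 = 6.89625
  [0.5→3.5]: (33.63+25.52)/2 × 3 = 88.725
  [3.5→3.75]: (25.52+23.71)/2 × 0.25 = 6.15375
  [3.75→5.75]: (23.71+13.05)/2 × 2 = 36.76
  Sum = 141.2275 µg/mL·hr
subcutaneous injection tail: 13.05/0.3 = 43.500; AUC_ev,0→∞ = 141.2275 + 43.500 = 184.7275 µg/mL·hr
F = (AUC_ev/D_ev)/(AUC_iv/D_iv) = (184.7275/400)/(232.098/200) = 0.46181875/1.16049 = 0.3980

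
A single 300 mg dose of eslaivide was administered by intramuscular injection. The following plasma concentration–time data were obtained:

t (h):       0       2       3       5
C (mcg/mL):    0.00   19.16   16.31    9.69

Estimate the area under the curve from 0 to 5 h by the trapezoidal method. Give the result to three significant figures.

AUC = 62.9 mcg/mL·h

Trapezoidal AUC_0→5:
  [0→2]: (0.00+19.16)/2 × 2 = 19.16
  [2→3]: (19.16+16.31)/2 × 1 = 17.735
  [3→5]: (16.31+9.69)/2 × 2 = 26.0
  Sum = 62.895 mcg/mL·h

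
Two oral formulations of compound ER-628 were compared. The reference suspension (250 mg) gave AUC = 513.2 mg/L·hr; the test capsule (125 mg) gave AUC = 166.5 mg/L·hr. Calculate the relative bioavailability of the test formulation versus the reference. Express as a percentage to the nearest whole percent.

F_rel = (AUC_test/D_test) / (AUC_ref/D_ref)
      = (166.5/125) / (513.2/250)
      = 1.332 / 2.0528 = 0.6489 = 64.89%

F_rel = 65%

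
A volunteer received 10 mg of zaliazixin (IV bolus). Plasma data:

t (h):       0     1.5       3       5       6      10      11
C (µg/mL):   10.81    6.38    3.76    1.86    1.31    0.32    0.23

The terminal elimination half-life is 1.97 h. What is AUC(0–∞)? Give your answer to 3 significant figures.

Trapezoidal AUC_0→11:
  [0→1.5]: (10.81+6.38)/2 × 1.5 = 12.8925
  [1.5→3]: (6.38+3.76)/2 × 1.5 = 7.605
  [3→5]: (3.76+1.86)/2 × 2 = 5.62
  [5→6]: (1.86+1.31)/2 × 1 = 1.585
  [6→10]: (1.31+0.32)/2 × 4 = 3.26
  [10→11]: (0.32+0.23)/2 × 1 = 0.275
  Sum = 31.2375 µg/mL·h
k_e = ln2 / t½ = 0.693147 / 1.97 = 0.3519 h^-1
Extrapolated tail: C_last / k_e = 0.23 / 0.3519 = 0.654
AUC_0→∞ = 31.2375 + 0.654 = 31.8915 µg/mL·h

AUC = 31.9 µg/mL·h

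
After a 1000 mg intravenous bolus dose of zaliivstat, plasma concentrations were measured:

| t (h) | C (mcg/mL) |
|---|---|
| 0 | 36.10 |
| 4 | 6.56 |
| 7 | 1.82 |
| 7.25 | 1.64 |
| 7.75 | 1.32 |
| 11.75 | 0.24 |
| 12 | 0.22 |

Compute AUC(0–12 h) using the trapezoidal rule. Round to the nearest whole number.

Trapezoidal AUC_0→12:
  [0→4]: (36.10+6.56)/2 × 4 = 85.32
  [4→7]: (6.56+1.82)/2 × 3 = 12.57
  [7→7.25]: (1.82+1.64)/2 × 0.25 = 0.4325
  [7.25→7.75]: (1.64+1.32)/2 × 0.5 = 0.74
  [7.75→11.75]: (1.32+0.24)/2 × 4 = 3.12
  [11.75→12]: (0.24+0.22)/2 × 0.25 = 0.0575
  Sum = 102.24 mcg/mL·h

AUC = 102 mcg/mL·h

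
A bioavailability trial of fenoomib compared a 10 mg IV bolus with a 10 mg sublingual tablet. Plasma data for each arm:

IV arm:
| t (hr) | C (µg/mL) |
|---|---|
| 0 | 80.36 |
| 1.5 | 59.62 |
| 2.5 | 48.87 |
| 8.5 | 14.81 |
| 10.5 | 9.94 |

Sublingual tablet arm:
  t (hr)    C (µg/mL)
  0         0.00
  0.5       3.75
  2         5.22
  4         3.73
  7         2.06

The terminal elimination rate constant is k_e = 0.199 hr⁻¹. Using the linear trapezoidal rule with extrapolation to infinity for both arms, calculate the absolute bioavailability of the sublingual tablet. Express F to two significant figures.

Trapezoidal AUC_0→10.5 (IV):
  [0→1.5]: (80.36+59.62)/2 × 1.5 = 104.985
  [1.5→2.5]: (59.62+48.87)/2 × 1 = 54.245
  [2.5→8.5]: (48.87+14.81)/2 × 6 = 191.04
  [8.5→10.5]: (14.81+9.94)/2 × 2 = 24.75
  Sum = 375.02 µg/mL·hr
IV tail: 9.94/0.199 = 49.950; AUC_iv,0→∞ = 375.02 + 49.950 = 424.97 µg/mL·hr
Trapezoidal AUC_0→7 (sublingual tablet):
  [0→0.5]: (0.00+3.75)/2 × 0.5 = 0.9375
  [0.5→2]: (3.75+5.22)/2 × 1.5 = 6.7275
  [2→4]: (5.22+3.73)/2 × 2 = 8.95
  [4→7]: (3.73+2.06)/2 × 3 = 8.685
  Sum = 25.3 µg/mL·hr
sublingual tablet tail: 2.06/0.199 = 10.352; AUC_ev,0→∞ = 25.3 + 10.352 = 35.652 µg/mL·hr
F = (AUC_ev/D_ev)/(AUC_iv/D_iv) = (35.652/10)/(424.97/10) = 3.5652/42.497 = 0.0839

F = 0.084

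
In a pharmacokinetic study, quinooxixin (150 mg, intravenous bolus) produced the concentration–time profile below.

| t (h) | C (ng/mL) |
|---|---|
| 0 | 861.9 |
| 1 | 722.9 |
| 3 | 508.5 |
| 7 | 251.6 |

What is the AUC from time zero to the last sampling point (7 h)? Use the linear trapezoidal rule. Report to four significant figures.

AUC = 3544 ng/mL·h

Trapezoidal AUC_0→7:
  [0→1]: (861.9+722.9)/2 × 1 = 792.4
  [1→3]: (722.9+508.5)/2 × 2 = 1231.4
  [3→7]: (508.5+251.6)/2 × 4 = 1520.2
  Sum = 3544.0 ng/mL·h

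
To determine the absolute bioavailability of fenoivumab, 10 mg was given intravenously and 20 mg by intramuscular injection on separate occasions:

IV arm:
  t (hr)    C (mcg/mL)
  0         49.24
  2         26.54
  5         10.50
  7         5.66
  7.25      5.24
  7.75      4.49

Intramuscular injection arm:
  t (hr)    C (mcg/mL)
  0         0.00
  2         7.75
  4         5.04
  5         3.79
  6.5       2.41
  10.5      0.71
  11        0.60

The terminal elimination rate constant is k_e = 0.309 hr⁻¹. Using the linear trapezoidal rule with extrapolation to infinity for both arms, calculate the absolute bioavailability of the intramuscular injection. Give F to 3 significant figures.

F = 0.115

Trapezoidal AUC_0→7.75 (IV):
  [0→2]: (49.24+26.54)/2 × 2 = 75.78
  [2→5]: (26.54+10.50)/2 × 3 = 55.56
  [5→7]: (10.50+5.66)/2 × 2 = 16.16
  [7→7.25]: (5.66+5.24)/2 × 0.25 = 1.3625
  [7.25→7.75]: (5.24+4.49)/2 × 0.5 = 2.4325
  Sum = 151.295 mcg/mL·hr
IV tail: 4.49/0.309 = 14.531; AUC_iv,0→∞ = 151.295 + 14.531 = 165.826 mcg/mL·hr
Trapezoidal AUC_0→11 (intramuscular injection):
  [0→2]: (0.00+7.75)/2 × 2 = 7.75
  [2→4]: (7.75+5.04)/2 × 2 = 12.79
  [4→5]: (5.04+3.79)/2 × 1 = 4.415
  [5→6.5]: (3.79+2.41)/2 × 1.5 = 4.65
  [6.5→10.5]: (2.41+0.71)/2 × 4 = 6.24
  [10.5→11]: (0.71+0.60)/2 × 0.5 = 0.3275
  Sum = 36.1725 mcg/mL·hr
intramuscular injection tail: 0.60/0.309 = 1.942; AUC_ev,0→∞ = 36.1725 + 1.942 = 38.1145 mcg/mL·hr
F = (AUC_ev/D_ev)/(AUC_iv/D_iv) = (38.1145/20)/(165.826/10) = 1.905725/16.5826 = 0.1149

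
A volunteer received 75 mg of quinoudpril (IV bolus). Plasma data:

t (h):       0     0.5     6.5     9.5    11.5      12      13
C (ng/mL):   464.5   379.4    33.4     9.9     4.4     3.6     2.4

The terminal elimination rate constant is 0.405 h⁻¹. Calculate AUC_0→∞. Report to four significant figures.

Trapezoidal AUC_0→13:
  [0→0.5]: (464.5+379.4)/2 × 0.5 = 210.975
  [0.5→6.5]: (379.4+33.4)/2 × 6 = 1238.4
  [6.5→9.5]: (33.4+9.9)/2 × 3 = 64.95
  [9.5→11.5]: (9.9+4.4)/2 × 2 = 14.3
  [11.5→12]: (4.4+3.6)/2 × 0.5 = 2.0
  [12→13]: (3.6+2.4)/2 × 1 = 3.0
  Sum = 1533.625 ng/mL·h
Extrapolated tail: C_last / k_e = 2.4 / 0.405 = 5.926
AUC_0→∞ = 1533.625 + 5.926 = 1539.551 ng/mL·h

AUC = 1540 ng/mL·h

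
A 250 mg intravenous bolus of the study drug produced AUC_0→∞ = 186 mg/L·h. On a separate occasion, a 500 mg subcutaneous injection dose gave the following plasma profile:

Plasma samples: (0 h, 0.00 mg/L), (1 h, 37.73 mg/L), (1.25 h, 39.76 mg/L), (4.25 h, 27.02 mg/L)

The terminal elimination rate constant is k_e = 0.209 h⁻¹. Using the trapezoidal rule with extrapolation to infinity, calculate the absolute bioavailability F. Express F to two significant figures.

Trapezoidal AUC_0→4.25 (subcutaneous injection):
  [0→1]: (0.00+37.73)/2 × 1 = 18.865
  [1→1.25]: (37.73+39.76)/2 × 0.25 = 9.68625
  [1.25→4.25]: (39.76+27.02)/2 × 3 = 100.17
  Sum = 128.72125 mg/L·h
Tail: C_last/k_e = 27.02/0.209 = 129.282
AUC_0→∞ (subcutaneous injection) = 128.72125 + 129.282 = 258.00325 mg/L·h
F = (AUC_ev/D_ev)/(AUC_iv/D_iv) = (258.00325/500)/(186/250) = 0.5160065/0.744 = 0.6936

F = 0.69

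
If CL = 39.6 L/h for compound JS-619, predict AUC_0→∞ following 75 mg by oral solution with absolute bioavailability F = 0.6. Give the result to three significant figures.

AUC_0→∞ = F × Dose / CL
        = 0.6 × 75 / 39.6 = 1.13636 mg/L·h

AUC = 1.14 mg/L·h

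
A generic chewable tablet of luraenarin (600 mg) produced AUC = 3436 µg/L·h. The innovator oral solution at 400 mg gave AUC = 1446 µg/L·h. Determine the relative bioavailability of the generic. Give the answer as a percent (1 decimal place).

F_rel = (AUC_test/D_test) / (AUC_ref/D_ref)
      = (3436/600) / (1446/400)
      = 5.72667 / 3.615 = 1.5841 = 158.41%

F_rel = 158.4%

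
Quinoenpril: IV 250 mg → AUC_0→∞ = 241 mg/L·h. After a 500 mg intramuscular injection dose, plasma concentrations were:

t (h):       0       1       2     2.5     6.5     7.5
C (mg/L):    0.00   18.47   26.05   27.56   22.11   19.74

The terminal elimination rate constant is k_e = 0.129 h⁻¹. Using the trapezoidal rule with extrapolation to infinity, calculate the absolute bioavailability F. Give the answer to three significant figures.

Trapezoidal AUC_0→7.5 (intramuscular injection):
  [0→1]: (0.00+18.47)/2 × 1 = 9.235
  [1→2]: (18.47+26.05)/2 × 1 = 22.26
  [2→2.5]: (26.05+27.56)/2 × 0.5 = 13.4025
  [2.5→6.5]: (27.56+22.11)/2 × 4 = 99.34
  [6.5→7.5]: (22.11+19.74)/2 × 1 = 20.925
  Sum = 165.1625 mg/L·h
Tail: C_last/k_e = 19.74/0.129 = 153.023
AUC_0→∞ (intramuscular injection) = 165.1625 + 153.023 = 318.1855 mg/L·h
F = (AUC_ev/D_ev)/(AUC_iv/D_iv) = (318.1855/500)/(241/250) = 0.636371/0.964 = 0.6601

F = 0.660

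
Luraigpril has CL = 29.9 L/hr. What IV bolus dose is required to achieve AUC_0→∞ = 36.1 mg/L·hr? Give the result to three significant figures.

Dose = 1080 mg

Dose_iv = CL × AUC_0→∞
     = 29.9 × 36.1 = 1079.39 mg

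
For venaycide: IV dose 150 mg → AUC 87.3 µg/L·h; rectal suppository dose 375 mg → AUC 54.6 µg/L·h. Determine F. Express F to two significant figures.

F = (AUC_ev / D_ev) / (AUC_iv / D_iv)
  = (54.6/375) / (87.3/150)
  = 0.1456 / 0.582 = 0.2502

F = 0.25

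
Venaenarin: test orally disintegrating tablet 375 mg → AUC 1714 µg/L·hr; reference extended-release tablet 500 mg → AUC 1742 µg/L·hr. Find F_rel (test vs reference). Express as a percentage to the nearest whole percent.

F_rel = (AUC_test/D_test) / (AUC_ref/D_ref)
      = (1714/375) / (1742/500)
      = 4.57067 / 3.484 = 1.3119 = 131.19%

F_rel = 131%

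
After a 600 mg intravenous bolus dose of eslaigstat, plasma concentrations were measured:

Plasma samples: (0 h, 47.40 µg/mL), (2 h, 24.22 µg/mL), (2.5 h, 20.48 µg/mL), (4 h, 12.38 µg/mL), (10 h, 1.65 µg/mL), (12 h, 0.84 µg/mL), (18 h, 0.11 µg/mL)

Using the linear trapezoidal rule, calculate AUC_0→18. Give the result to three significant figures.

AUC = 155 µg/mL·h

Trapezoidal AUC_0→18:
  [0→2]: (47.40+24.22)/2 × 2 = 71.62
  [2→2.5]: (24.22+20.48)/2 × 0.5 = 11.175
  [2.5→4]: (20.48+12.38)/2 × 1.5 = 24.645
  [4→10]: (12.38+1.65)/2 × 6 = 42.09
  [10→12]: (1.65+0.84)/2 × 2 = 2.49
  [12→18]: (0.84+0.11)/2 × 6 = 2.85
  Sum = 154.87 µg/mL·h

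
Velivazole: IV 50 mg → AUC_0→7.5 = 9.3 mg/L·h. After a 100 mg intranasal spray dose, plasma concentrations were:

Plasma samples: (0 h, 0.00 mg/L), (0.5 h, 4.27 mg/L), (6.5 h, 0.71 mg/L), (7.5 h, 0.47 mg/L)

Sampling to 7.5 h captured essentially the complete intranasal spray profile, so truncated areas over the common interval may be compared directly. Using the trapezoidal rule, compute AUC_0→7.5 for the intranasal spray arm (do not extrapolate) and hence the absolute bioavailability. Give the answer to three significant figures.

Trapezoidal AUC_0→7.5 (intranasal spray):
  [0→0.5]: (0.00+4.27)/2 × 0.5 = 1.0675
  [0.5→6.5]: (4.27+0.71)/2 × 6 = 14.94
  [6.5→7.5]: (0.71+0.47)/2 × 1 = 0.59
  Sum = 16.5975 mg/L·h
F = (AUC_ev/D_ev)/(AUC_iv/D_iv) = (16.5975/100)/(9.3/50) = 0.165975/0.186 = 0.8923

F = 0.892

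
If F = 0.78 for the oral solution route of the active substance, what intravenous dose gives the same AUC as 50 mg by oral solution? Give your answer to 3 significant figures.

Systemic exposure from an extravascular dose = F × D_ev, so the equivalent IV dose is F × D_ev.
D_iv = F × D_ev = 0.78 × 50 = 39 mg

D_iv = 39.0 mg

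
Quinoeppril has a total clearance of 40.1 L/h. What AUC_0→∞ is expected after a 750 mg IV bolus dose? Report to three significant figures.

AUC_0→∞ = Dose_iv / CL
        = 750 / 40.1 = 18.7032 mg/L·h

AUC = 18.7 mg/L·h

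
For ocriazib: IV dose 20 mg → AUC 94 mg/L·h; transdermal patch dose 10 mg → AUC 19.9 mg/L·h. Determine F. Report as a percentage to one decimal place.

F = (AUC_ev / D_ev) / (AUC_iv / D_iv)
  = (19.9/10) / (94/20)
  = 1.99 / 4.7 = 0.4234
  = 42.34%

F = 42.3%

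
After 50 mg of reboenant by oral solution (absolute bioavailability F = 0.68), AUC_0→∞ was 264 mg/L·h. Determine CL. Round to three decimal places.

CL = F × Dose / AUC_0→∞
   = 0.68 × 50 / 264 = 0.128788 L/h

CL = 0.129 L/h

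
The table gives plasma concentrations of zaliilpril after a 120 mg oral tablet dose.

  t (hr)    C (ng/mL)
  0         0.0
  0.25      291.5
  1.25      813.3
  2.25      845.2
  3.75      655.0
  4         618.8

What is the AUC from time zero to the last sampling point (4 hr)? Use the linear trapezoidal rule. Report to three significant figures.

AUC = 2700 ng/mL·hr

Trapezoidal AUC_0→4:
  [0→0.25]: (0.0+291.5)/2 × 0.25 = 36.4375
  [0.25→1.25]: (291.5+813.3)/2 × 1 = 552.4
  [1.25→2.25]: (813.3+845.2)/2 × 1 = 829.25
  [2.25→3.75]: (845.2+655.0)/2 × 1.5 = 1125.15
  [3.75→4]: (655.0+618.8)/2 × 0.25 = 159.225
  Sum = 2702.4625 ng/mL·hr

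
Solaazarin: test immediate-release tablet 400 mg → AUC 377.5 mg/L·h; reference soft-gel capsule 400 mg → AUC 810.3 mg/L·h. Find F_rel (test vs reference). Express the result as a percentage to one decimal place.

F_rel = 46.6%

F_rel = (AUC_test/D_test) / (AUC_ref/D_ref)
      = (377.5/400) / (810.3/400)
      = 0.94375 / 2.02575 = 0.4659 = 46.59%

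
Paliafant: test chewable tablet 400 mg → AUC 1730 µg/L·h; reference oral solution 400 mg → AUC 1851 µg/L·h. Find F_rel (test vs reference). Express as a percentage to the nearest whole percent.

F_rel = (AUC_test/D_test) / (AUC_ref/D_ref)
      = (1730/400) / (1851/400)
      = 4.325 / 4.6275 = 0.9346 = 93.46%

F_rel = 93%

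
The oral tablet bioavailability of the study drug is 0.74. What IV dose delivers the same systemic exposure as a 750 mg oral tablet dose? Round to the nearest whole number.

D_iv = 555 mg

Systemic exposure from an extravascular dose = F × D_ev, so the equivalent IV dose is F × D_ev.
D_iv = F × D_ev = 0.74 × 750 = 555 mg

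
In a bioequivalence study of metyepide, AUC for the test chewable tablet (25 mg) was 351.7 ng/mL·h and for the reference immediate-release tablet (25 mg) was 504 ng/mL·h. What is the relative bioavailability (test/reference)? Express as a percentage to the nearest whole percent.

F_rel = 70%

F_rel = (AUC_test/D_test) / (AUC_ref/D_ref)
      = (351.7/25) / (504/25)
      = 14.068 / 20.16 = 0.6978 = 69.78%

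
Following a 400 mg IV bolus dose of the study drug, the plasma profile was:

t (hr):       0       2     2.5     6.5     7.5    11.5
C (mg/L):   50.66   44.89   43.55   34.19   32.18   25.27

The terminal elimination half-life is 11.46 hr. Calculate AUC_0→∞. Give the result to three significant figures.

Trapezoidal AUC_0→11.5:
  [0→2]: (50.66+44.89)/2 × 2 = 95.55
  [2→2.5]: (44.89+43.55)/2 × 0.5 = 22.11
  [2.5→6.5]: (43.55+34.19)/2 × 4 = 155.48
  [6.5→7.5]: (34.19+32.18)/2 × 1 = 33.185
  [7.5→11.5]: (32.18+25.27)/2 × 4 = 114.9
  Sum = 421.225 mg/L·hr
k_e = ln2 / t½ = 0.693147 / 11.46 = 0.0605 hr^-1
Extrapolated tail: C_last / k_e = 25.27 / 0.0605 = 417.686
AUC_0→∞ = 421.225 + 417.686 = 838.911 mg/L·hr

AUC = 839 mg/L·hr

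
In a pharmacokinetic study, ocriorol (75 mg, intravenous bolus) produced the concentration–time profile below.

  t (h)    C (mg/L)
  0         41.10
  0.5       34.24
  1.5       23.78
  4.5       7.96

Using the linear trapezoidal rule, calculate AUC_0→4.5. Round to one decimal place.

AUC = 95.5 mg/L·h

Trapezoidal AUC_0→4.5:
  [0→0.5]: (41.10+34.24)/2 × 0.5 = 18.835
  [0.5→1.5]: (34.24+23.78)/2 × 1 = 29.01
  [1.5→4.5]: (23.78+7.96)/2 × 3 = 47.61
  Sum = 95.455 mg/L·h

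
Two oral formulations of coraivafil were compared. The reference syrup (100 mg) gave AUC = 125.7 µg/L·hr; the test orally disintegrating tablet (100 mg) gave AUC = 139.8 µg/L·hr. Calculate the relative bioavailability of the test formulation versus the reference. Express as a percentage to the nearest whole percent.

F_rel = 111%

F_rel = (AUC_test/D_test) / (AUC_ref/D_ref)
      = (139.8/100) / (125.7/100)
      = 1.398 / 1.257 = 1.1122 = 111.22%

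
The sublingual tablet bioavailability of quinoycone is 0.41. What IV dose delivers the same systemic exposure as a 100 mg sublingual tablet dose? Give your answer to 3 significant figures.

D_iv = 41.0 mg

Systemic exposure from an extravascular dose = F × D_ev, so the equivalent IV dose is F × D_ev.
D_iv = F × D_ev = 0.41 × 100 = 41 mg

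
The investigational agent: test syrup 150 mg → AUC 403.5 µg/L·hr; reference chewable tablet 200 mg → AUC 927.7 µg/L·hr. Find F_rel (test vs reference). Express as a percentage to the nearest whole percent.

F_rel = 58%

F_rel = (AUC_test/D_test) / (AUC_ref/D_ref)
      = (403.5/150) / (927.7/200)
      = 2.69 / 4.6385 = 0.5799 = 57.99%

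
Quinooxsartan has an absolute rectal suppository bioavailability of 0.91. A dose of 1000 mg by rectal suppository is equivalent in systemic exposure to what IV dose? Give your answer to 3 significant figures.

Systemic exposure from an extravascular dose = F × D_ev, so the equivalent IV dose is F × D_ev.
D_iv = F × D_ev = 0.91 × 1000 = 910 mg

D_iv = 910 mg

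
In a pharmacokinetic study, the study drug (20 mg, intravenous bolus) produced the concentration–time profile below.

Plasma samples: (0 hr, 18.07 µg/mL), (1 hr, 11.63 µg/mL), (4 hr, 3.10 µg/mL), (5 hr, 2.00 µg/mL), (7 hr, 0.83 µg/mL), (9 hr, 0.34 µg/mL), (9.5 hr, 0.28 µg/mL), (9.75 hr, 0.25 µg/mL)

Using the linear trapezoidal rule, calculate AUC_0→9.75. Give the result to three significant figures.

Trapezoidal AUC_0→9.75:
  [0→1]: (18.07+11.63)/2 × 1 = 14.85
  [1→4]: (11.63+3.10)/2 × 3 = 22.095
  [4→5]: (3.10+2.00)/2 × 1 = 2.55
  [5→7]: (2.00+0.83)/2 × 2 = 2.83
  [7→9]: (0.83+0.34)/2 × 2 = 1.17
  [9→9.5]: (0.34+0.28)/2 × 0.5 = 0.155
  [9.5→9.75]: (0.28+0.25)/2 × 0.25 = 0.06625
  Sum = 43.71625 µg/mL·hr

AUC = 43.7 µg/mL·hr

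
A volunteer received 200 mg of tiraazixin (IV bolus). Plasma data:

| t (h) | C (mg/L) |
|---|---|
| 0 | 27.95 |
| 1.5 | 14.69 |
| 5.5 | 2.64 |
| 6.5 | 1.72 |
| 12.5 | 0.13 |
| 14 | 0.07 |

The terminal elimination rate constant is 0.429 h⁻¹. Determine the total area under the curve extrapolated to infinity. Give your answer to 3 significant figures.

Trapezoidal AUC_0→14:
  [0→1.5]: (27.95+14.69)/2 × 1.5 = 31.98
  [1.5→5.5]: (14.69+2.64)/2 × 4 = 34.66
  [5.5→6.5]: (2.64+1.72)/2 × 1 = 2.18
  [6.5→12.5]: (1.72+0.13)/2 × 6 = 5.55
  [12.5→14]: (0.13+0.07)/2 × 1.5 = 0.15
  Sum = 74.52 mg/L·h
Extrapolated tail: C_last / k_e = 0.07 / 0.429 = 0.163
AUC_0→∞ = 74.52 + 0.163 = 74.683 mg/L·h

AUC = 74.7 mg/L·h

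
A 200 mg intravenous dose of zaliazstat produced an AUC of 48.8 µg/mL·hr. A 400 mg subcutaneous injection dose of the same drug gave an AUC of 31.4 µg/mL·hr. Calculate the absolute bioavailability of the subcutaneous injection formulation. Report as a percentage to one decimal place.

F = (AUC_ev / D_ev) / (AUC_iv / D_iv)
  = (31.4/400) / (48.8/200)
  = 0.0785 / 0.244 = 0.3217
  = 32.17%

F = 32.2%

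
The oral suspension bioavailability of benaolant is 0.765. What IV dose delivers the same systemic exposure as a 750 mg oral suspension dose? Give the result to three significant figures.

D_iv = 574 mg

Systemic exposure from an extravascular dose = F × D_ev, so the equivalent IV dose is F × D_ev.
D_iv = F × D_ev = 0.765 × 750 = 573.75 mg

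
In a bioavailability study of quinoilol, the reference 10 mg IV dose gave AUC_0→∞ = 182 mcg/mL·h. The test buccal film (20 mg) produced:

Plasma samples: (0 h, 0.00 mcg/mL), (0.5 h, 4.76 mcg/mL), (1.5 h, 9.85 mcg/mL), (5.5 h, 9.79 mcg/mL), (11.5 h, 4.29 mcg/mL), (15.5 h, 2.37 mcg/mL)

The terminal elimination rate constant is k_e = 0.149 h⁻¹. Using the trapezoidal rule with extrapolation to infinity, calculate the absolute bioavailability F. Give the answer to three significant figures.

Trapezoidal AUC_0→15.5 (buccal film):
  [0→0.5]: (0.00+4.76)/2 × 0.5 = 1.19
  [0.5→1.5]: (4.76+9.85)/2 × 1 = 7.305
  [1.5→5.5]: (9.85+9.79)/2 × 4 = 39.28
  [5.5→11.5]: (9.79+4.29)/2 × 6 = 42.24
  [11.5→15.5]: (4.29+2.37)/2 × 4 = 13.32
  Sum = 103.335 mcg/mL·h
Tail: C_last/k_e = 2.37/0.149 = 15.906
AUC_0→∞ (buccal film) = 103.335 + 15.906 = 119.241 mcg/mL·h
F = (AUC_ev/D_ev)/(AUC_iv/D_iv) = (119.241/20)/(182/10) = 5.96205/18.2 = 0.3276

F = 0.328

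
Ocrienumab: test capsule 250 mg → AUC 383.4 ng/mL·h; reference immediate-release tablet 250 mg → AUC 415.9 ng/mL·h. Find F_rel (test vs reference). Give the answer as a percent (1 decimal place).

F_rel = 92.2%

F_rel = (AUC_test/D_test) / (AUC_ref/D_ref)
      = (383.4/250) / (415.9/250)
      = 1.5336 / 1.6636 = 0.9219 = 92.19%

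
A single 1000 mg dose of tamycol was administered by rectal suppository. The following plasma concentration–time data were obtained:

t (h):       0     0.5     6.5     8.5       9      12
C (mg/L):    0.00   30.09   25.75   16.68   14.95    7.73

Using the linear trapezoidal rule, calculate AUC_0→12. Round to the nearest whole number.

AUC = 259 mg/L·h

Trapezoidal AUC_0→12:
  [0→0.5]: (0.00+30.09)/2 × 0.5 = 7.5225
  [0.5→6.5]: (30.09+25.75)/2 × 6 = 167.52
  [6.5→8.5]: (25.75+16.68)/2 × 2 = 42.43
  [8.5→9]: (16.68+14.95)/2 × 0.5 = 7.9075
  [9→12]: (14.95+7.73)/2 × 3 = 34.02
  Sum = 259.4 mg/L·h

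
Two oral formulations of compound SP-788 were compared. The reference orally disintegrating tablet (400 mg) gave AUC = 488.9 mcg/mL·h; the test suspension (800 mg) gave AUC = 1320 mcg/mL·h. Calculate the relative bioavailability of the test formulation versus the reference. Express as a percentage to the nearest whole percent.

F_rel = 135%

F_rel = (AUC_test/D_test) / (AUC_ref/D_ref)
      = (1320/800) / (488.9/400)
      = 1.65 / 1.22225 = 1.3500 = 135.00%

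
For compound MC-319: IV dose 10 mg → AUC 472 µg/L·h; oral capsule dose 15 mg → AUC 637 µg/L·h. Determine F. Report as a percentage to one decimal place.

F = 90.0%

F = (AUC_ev / D_ev) / (AUC_iv / D_iv)
  = (637/15) / (472/10)
  = 42.4667 / 47.2 = 0.8997
  = 89.97%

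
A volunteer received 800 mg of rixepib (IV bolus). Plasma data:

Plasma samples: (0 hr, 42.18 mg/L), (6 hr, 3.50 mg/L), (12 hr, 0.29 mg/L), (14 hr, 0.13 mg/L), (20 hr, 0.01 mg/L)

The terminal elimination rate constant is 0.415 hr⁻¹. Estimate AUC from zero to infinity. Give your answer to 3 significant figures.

AUC = 149 mg/L·hr

Trapezoidal AUC_0→20:
  [0→6]: (42.18+3.50)/2 × 6 = 137.04
  [6→12]: (3.50+0.29)/2 × 6 = 11.37
  [12→14]: (0.29+0.13)/2 × 2 = 0.42
  [14→20]: (0.13+0.01)/2 × 6 = 0.42
  Sum = 149.25 mg/L·hr
Extrapolated tail: C_last / k_e = 0.01 / 0.415 = 0.024
AUC_0→∞ = 149.25 + 0.024 = 149.274 mg/L·hr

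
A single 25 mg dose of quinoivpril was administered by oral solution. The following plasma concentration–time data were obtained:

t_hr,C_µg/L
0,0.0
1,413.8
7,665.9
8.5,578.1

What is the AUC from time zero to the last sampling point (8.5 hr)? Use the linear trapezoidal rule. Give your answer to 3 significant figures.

AUC = 4380 µg/L·hr

Trapezoidal AUC_0→8.5:
  [0→1]: (0.0+413.8)/2 × 1 = 206.9
  [1→7]: (413.8+665.9)/2 × 6 = 3239.1
  [7→8.5]: (665.9+578.1)/2 × 1.5 = 933.0
  Sum = 4379.0 µg/L·hr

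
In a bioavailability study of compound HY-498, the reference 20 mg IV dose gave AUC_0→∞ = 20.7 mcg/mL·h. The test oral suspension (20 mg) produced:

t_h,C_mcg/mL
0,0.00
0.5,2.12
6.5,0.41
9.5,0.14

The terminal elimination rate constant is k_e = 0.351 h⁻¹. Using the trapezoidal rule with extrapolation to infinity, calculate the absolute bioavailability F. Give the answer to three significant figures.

Trapezoidal AUC_0→9.5 (oral suspension):
  [0→0.5]: (0.00+2.12)/2 × 0.5 = 0.53
  [0.5→6.5]: (2.12+0.41)/2 × 6 = 7.59
  [6.5→9.5]: (0.41+0.14)/2 × 3 = 0.825
  Sum = 8.945 mcg/mL·h
Tail: C_last/k_e = 0.14/0.351 = 0.399
AUC_0→∞ (oral suspension) = 8.945 + 0.399 = 9.344 mcg/mL·h
F = (AUC_ev/D_ev)/(AUC_iv/D_iv) = (9.344/20)/(20.7/20) = 0.4672/1.035 = 0.4514

F = 0.451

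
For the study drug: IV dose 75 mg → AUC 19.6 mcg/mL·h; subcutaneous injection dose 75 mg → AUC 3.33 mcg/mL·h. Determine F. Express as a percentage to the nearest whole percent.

F = 17%

F = (AUC_ev / D_ev) / (AUC_iv / D_iv)
  = (3.33/75) / (19.6/75)
  = 0.0444 / 0.261333 = 0.1699
  = 16.99%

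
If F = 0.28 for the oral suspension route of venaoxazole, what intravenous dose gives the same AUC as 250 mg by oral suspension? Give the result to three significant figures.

D_iv = 70.0 mg

Systemic exposure from an extravascular dose = F × D_ev, so the equivalent IV dose is F × D_ev.
D_iv = F × D_ev = 0.28 × 250 = 70 mg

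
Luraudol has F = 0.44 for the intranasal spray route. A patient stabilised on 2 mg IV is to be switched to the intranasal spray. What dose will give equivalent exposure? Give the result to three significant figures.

D_intranasal = 4.55 mg

For equal systemic exposure: F × D_ev = D_iv
D_ev = D_iv / F = 2 / 0.44 = 4.54545 mg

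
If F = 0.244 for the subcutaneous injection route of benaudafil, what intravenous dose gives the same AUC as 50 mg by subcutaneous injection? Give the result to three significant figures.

Systemic exposure from an extravascular dose = F × D_ev, so the equivalent IV dose is F × D_ev.
D_iv = F × D_ev = 0.244 × 50 = 12.2 mg

D_iv = 12.2 mg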